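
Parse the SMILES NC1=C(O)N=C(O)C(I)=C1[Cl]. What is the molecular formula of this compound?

C5H4ClIN2O2

Walk through each heavy atom and fill implicit hydrogens from standard valence (C 4, N 3, O 2, S 2, halogen 1):
  atom 1: N, bond orders sum to 1 (valence 3) → 2 H
  atom 2: C, bond orders sum to 4 (valence 4) → 0 H
  atom 3: C, bond orders sum to 4 (valence 4) → 0 H
  atom 4: O, bond orders sum to 1 (valence 2) → 1 H
  atom 5: N, bond orders sum to 3 (valence 3) → 0 H
  atom 6: C, bond orders sum to 4 (valence 4) → 0 H
  atom 7: O, bond orders sum to 1 (valence 2) → 1 H
  atom 8: C, bond orders sum to 4 (valence 4) → 0 H
  atom 9: I (halogen, monovalent) → 0 H
  atom 10: C, bond orders sum to 4 (valence 4) → 0 H
  atom 11: Cl with explicit H count 0
Totals → C:5, H:4, Cl:1, I:1, N:2, O:2.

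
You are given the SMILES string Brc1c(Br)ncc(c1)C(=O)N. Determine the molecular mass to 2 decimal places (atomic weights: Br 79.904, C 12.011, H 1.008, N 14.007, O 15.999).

279.92 g/mol

First, the molecular formula is C6H4Br2N2O (counting implicit H from valence).
  Br: 2 × 79.904 = 159.808
  C: 6 × 12.011 = 72.066
  H: 4 × 1.008 = 4.032
  N: 2 × 14.007 = 28.014
  O: 1 × 15.999 = 15.999
Sum: 2×79.904 + 6×12.011 + 4×1.008 + 2×14.007 + 1×15.999 = 279.919 → 279.92 g/mol.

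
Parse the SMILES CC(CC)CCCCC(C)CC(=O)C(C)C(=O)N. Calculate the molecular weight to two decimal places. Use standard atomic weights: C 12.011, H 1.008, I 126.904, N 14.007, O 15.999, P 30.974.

First, the molecular formula is C15H29NO2 (counting implicit H from valence).
  C: 15 × 12.011 = 180.165
  H: 29 × 1.008 = 29.232
  N: 1 × 14.007 = 14.007
  O: 2 × 15.999 = 31.998
Sum: 15×12.011 + 29×1.008 + 1×14.007 + 2×15.999 = 255.402 → 255.40 g/mol.

255.40 g/mol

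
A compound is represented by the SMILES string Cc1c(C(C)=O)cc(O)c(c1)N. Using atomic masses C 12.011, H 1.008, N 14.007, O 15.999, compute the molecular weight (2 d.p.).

165.19 g/mol

First, the molecular formula is C9H11NO2 (counting implicit H from valence).
  C: 9 × 12.011 = 108.099
  H: 11 × 1.008 = 11.088
  N: 1 × 14.007 = 14.007
  O: 2 × 15.999 = 31.998
Sum: 9×12.011 + 11×1.008 + 1×14.007 + 2×15.999 = 165.192 → 165.19 g/mol.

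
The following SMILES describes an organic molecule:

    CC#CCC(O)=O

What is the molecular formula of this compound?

C5H6O2

Walk through each heavy atom and fill implicit hydrogens from standard valence (C 4, N 3, O 2, S 2, halogen 1):
  atom 1: C, bond orders sum to 1 (valence 4) → 3 H
  atom 2: C, bond orders sum to 4 (valence 4) → 0 H
  atom 3: C, bond orders sum to 4 (valence 4) → 0 H
  atom 4: C, bond orders sum to 2 (valence 4) → 2 H
  atom 5: C, bond orders sum to 4 (valence 4) → 0 H
  atom 6: O, bond orders sum to 1 (valence 2) → 1 H
  atom 7: O, bond orders sum to 2 (valence 2) → 0 H
Totals → C:5, H:6, O:2.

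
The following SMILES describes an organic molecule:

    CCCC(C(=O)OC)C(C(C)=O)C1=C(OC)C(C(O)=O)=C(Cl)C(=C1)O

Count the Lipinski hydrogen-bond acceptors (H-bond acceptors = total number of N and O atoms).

N atoms: 0; O atoms: 7.
Lipinski HBA = 0 + 7 = 7.

7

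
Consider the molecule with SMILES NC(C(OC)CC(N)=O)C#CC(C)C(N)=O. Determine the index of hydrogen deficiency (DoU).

Degree of unsaturation = (number of rings) + (number of π bonds).
Ring closures in the SMILES: 0.
π bonds: 2 double bonds (each 1 DoU), 1 triple bond (each 2 DoU) → 4 DoU from unsaturation.
Total DoU = 0 + 4 = 4.

4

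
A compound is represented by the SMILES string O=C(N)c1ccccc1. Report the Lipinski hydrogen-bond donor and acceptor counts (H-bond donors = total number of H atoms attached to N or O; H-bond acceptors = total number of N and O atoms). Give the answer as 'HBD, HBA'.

Donors: find every N or O and count the H atoms it carries.
  atom 1 (O): bond orders sum to 2 → 0 H
  atom 3 (N): bond orders sum to 1 → 2 H
Lipinski HBD = 2.
Acceptors: N atoms = 1, O atoms = 1 → HBA = 2.

2, 2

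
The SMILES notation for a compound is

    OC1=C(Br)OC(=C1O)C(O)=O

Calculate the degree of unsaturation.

4

Degree of unsaturation = (number of rings) + (number of π bonds).
Ring closures in the SMILES: 1.
π bonds: 3 double bonds (each 1 DoU) → 3 DoU from unsaturation.
Total DoU = 1 + 3 = 4.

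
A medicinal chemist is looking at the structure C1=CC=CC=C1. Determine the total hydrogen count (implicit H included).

Walk through each heavy atom and fill implicit hydrogens from standard valence (C 4, N 3, O 2, S 2, halogen 1):
  atom 1: C, bond orders sum to 3 (valence 4) → 1 H
  atom 2: C, bond orders sum to 3 (valence 4) → 1 H
  atom 3: C, bond orders sum to 3 (valence 4) → 1 H
  atom 4: C, bond orders sum to 3 (valence 4) → 1 H
  atom 5: C, bond orders sum to 3 (valence 4) → 1 H
  atom 6: C, bond orders sum to 3 (valence 4) → 1 H
Total hydrogens: 6.

6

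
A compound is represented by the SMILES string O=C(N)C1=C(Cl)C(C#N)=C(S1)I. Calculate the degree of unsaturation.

Degree of unsaturation = (number of rings) + (number of π bonds).
Ring closures in the SMILES: 1.
π bonds: 3 double bonds (each 1 DoU), 1 triple bond (each 2 DoU) → 5 DoU from unsaturation.
Total DoU = 1 + 5 = 6.

6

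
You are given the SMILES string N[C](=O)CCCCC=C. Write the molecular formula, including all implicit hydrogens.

C7H13NO

Walk through each heavy atom and fill implicit hydrogens from standard valence (C 4, N 3, O 2, S 2, halogen 1):
  atom 1: N, bond orders sum to 1 (valence 3) → 2 H
  atom 2: C with explicit H count 0
  atom 3: O, bond orders sum to 2 (valence 2) → 0 H
  atom 4: C, bond orders sum to 2 (valence 4) → 2 H
  atom 5: C, bond orders sum to 2 (valence 4) → 2 H
  atom 6: C, bond orders sum to 2 (valence 4) → 2 H
  atom 7: C, bond orders sum to 2 (valence 4) → 2 H
  atom 8: C, bond orders sum to 3 (valence 4) → 1 H
  atom 9: C, bond orders sum to 2 (valence 4) → 2 H
Totals → C:7, H:13, N:1, O:1.
In Hill order: C7H13NO.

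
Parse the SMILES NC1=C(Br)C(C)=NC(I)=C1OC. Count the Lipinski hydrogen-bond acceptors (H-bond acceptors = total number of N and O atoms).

3

N atoms: 2; O atoms: 1.
Lipinski HBA = 2 + 1 = 3.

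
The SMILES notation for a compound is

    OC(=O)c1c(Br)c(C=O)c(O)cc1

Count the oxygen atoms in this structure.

4

Scan the SMILES for O atoms (remember two-letter symbols like Cl and Br are single atoms).
Oxygen count: 4.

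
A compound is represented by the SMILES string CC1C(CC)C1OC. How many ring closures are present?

In SMILES, each pair of matching ring-closure digits denotes one ring-closing bond; the number of such bonds equals the number of independent rings.
Ring-closure bonds here: 1.

1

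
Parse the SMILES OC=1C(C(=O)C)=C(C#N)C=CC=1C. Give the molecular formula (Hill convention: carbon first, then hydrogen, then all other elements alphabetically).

C10H9NO2

Walk through each heavy atom and fill implicit hydrogens from standard valence (C 4, N 3, O 2, S 2, halogen 1):
  atom 1: O, bond orders sum to 1 (valence 2) → 1 H
  atom 2: C, bond orders sum to 4 (valence 4) → 0 H
  atom 3: C, bond orders sum to 4 (valence 4) → 0 H
  atom 4: C, bond orders sum to 4 (valence 4) → 0 H
  atom 5: O, bond orders sum to 2 (valence 2) → 0 H
  atom 6: C, bond orders sum to 1 (valence 4) → 3 H
  atom 7: C, bond orders sum to 4 (valence 4) → 0 H
  atom 8: C, bond orders sum to 4 (valence 4) → 0 H
  atom 9: N, bond orders sum to 3 (valence 3) → 0 H
  atom 10: C, bond orders sum to 3 (valence 4) → 1 H
  atom 11: C, bond orders sum to 3 (valence 4) → 1 H
  atom 12: C, bond orders sum to 4 (valence 4) → 0 H
  atom 13: C, bond orders sum to 1 (valence 4) → 3 H
Totals → C:10, H:9, N:1, O:2.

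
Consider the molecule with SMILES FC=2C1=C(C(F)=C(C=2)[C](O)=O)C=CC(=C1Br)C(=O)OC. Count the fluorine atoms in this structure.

Scan the SMILES for F atoms (remember two-letter symbols like Cl and Br are single atoms).
Fluorine count: 2.

2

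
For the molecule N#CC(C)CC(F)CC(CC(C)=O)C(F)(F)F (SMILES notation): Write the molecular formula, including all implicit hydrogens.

C11H15F4NO

Walk through each heavy atom and fill implicit hydrogens from standard valence (C 4, N 3, O 2, S 2, halogen 1):
  atom 1: N, bond orders sum to 3 (valence 3) → 0 H
  atom 2: C, bond orders sum to 4 (valence 4) → 0 H
  atom 3: C, bond orders sum to 3 (valence 4) → 1 H
  atom 4: C, bond orders sum to 1 (valence 4) → 3 H
  atom 5: C, bond orders sum to 2 (valence 4) → 2 H
  atom 6: C, bond orders sum to 3 (valence 4) → 1 H
  atom 7: F (halogen, monovalent) → 0 H
  atom 8: C, bond orders sum to 2 (valence 4) → 2 H
  atom 9: C, bond orders sum to 3 (valence 4) → 1 H
  atom 10: C, bond orders sum to 2 (valence 4) → 2 H
  atom 11: C, bond orders sum to 4 (valence 4) → 0 H
  atom 12: C, bond orders sum to 1 (valence 4) → 3 H
  atom 13: O, bond orders sum to 2 (valence 2) → 0 H
  atom 14: C, bond orders sum to 4 (valence 4) → 0 H
  atom 15: F (halogen, monovalent) → 0 H
  atom 16: F (halogen, monovalent) → 0 H
  atom 17: F (halogen, monovalent) → 0 H
Totals → C:11, H:15, F:4, N:1, O:1.
In Hill order: C11H15F4NO.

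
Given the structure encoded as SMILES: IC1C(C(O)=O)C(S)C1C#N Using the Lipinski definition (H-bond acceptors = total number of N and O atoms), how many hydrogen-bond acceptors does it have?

3

N atoms: 1; O atoms: 2.
Lipinski HBA = 1 + 2 = 3.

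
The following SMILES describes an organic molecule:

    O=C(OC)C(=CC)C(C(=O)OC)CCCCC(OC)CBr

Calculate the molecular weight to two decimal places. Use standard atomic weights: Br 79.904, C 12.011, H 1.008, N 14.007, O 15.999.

365.26 g/mol

First, the molecular formula is C15H25BrO5 (counting implicit H from valence).
  Br: 1 × 79.904 = 79.904
  C: 15 × 12.011 = 180.165
  H: 25 × 1.008 = 25.200
  O: 5 × 15.999 = 79.995
Sum: 1×79.904 + 15×12.011 + 25×1.008 + 5×15.999 = 365.264 → 365.26 g/mol.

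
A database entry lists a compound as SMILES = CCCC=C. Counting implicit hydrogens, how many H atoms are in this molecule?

10

Walk through each heavy atom and fill implicit hydrogens from standard valence (C 4, N 3, O 2, S 2, halogen 1):
  atom 1: C, bond orders sum to 1 (valence 4) → 3 H
  atom 2: C, bond orders sum to 2 (valence 4) → 2 H
  atom 3: C, bond orders sum to 2 (valence 4) → 2 H
  atom 4: C, bond orders sum to 3 (valence 4) → 1 H
  atom 5: C, bond orders sum to 2 (valence 4) → 2 H
Total hydrogens: 10.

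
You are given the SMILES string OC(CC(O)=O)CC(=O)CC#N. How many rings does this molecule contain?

In SMILES, each pair of matching ring-closure digits denotes one ring-closing bond; the number of such bonds equals the number of independent rings.
Ring-closure bonds here: 0.

0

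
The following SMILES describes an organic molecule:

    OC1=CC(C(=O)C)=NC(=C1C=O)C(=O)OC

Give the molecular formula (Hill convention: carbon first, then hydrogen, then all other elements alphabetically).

C10H9NO5

Walk through each heavy atom and fill implicit hydrogens from standard valence (C 4, N 3, O 2, S 2, halogen 1):
  atom 1: O, bond orders sum to 1 (valence 2) → 1 H
  atom 2: C, bond orders sum to 4 (valence 4) → 0 H
  atom 3: C, bond orders sum to 3 (valence 4) → 1 H
  atom 4: C, bond orders sum to 4 (valence 4) → 0 H
  atom 5: C, bond orders sum to 4 (valence 4) → 0 H
  atom 6: O, bond orders sum to 2 (valence 2) → 0 H
  atom 7: C, bond orders sum to 1 (valence 4) → 3 H
  atom 8: N, bond orders sum to 3 (valence 3) → 0 H
  atom 9: C, bond orders sum to 4 (valence 4) → 0 H
  atom 10: C, bond orders sum to 4 (valence 4) → 0 H
  atom 11: C, bond orders sum to 3 (valence 4) → 1 H
  atom 12: O, bond orders sum to 2 (valence 2) → 0 H
  atom 13: C, bond orders sum to 4 (valence 4) → 0 H
  atom 14: O, bond orders sum to 2 (valence 2) → 0 H
  atom 15: O, bond orders sum to 2 (valence 2) → 0 H
  atom 16: C, bond orders sum to 1 (valence 4) → 3 H
Totals → C:10, H:9, N:1, O:5.
In Hill order: C10H9NO5.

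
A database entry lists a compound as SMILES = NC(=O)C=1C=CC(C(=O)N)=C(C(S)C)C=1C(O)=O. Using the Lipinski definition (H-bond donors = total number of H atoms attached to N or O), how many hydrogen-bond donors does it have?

Donors: find every N or O and count the H atoms it carries.
  atom 1 (N): bond orders sum to 1 → 2 H
  atom 3 (O): bond orders sum to 2 → 0 H
  atom 9 (O): bond orders sum to 2 → 0 H
  atom 10 (N): bond orders sum to 1 → 2 H
  atom 17 (O): bond orders sum to 1 → 1 H
  atom 18 (O): bond orders sum to 2 → 0 H
Lipinski HBD = 5.

5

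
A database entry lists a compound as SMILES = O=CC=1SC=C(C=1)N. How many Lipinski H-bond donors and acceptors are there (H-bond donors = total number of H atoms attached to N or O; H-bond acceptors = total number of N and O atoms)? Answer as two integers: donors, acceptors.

Donors: find every N or O and count the H atoms it carries.
  atom 1 (O): bond orders sum to 2 → 0 H
  atom 8 (N): bond orders sum to 1 → 2 H
Lipinski HBD = 2.
Acceptors: N atoms = 1, O atoms = 1 → HBA = 2.

2, 2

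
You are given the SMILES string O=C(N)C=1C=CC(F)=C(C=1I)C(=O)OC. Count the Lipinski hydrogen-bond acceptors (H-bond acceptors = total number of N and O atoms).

N atoms: 1; O atoms: 3.
Lipinski HBA = 1 + 3 = 4.

4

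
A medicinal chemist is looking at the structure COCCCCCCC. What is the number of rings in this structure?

0

In SMILES, each pair of matching ring-closure digits denotes one ring-closing bond; the number of such bonds equals the number of independent rings.
Ring-closure bonds here: 0.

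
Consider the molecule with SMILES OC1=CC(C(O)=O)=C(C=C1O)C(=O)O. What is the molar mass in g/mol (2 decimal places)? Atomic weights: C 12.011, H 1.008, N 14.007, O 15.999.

First, the molecular formula is C8H6O6 (counting implicit H from valence).
  C: 8 × 12.011 = 96.088
  H: 6 × 1.008 = 6.048
  O: 6 × 15.999 = 95.994
Sum: 8×12.011 + 6×1.008 + 6×15.999 = 198.130 → 198.13 g/mol.

198.13 g/mol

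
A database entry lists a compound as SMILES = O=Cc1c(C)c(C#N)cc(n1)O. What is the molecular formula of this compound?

C8H6N2O2

Walk through each heavy atom and fill implicit hydrogens from standard valence (C 4, N 3, O 2, S 2, halogen 1); for lowercase aromatic atoms, an aromatic c carries 1 H when it has two neighbours and 0 H with three, and aromatic n carries 0 H:
  atom 1: O, bond orders sum to 2 (valence 2) → 0 H
  atom 2: C, bond orders sum to 3 (valence 4) → 1 H
  atom 3: aromatic c, 3 neighbours → 0 H
  atom 4: aromatic c, 3 neighbours → 0 H
  atom 5: C, bond orders sum to 1 (valence 4) → 3 H
  atom 6: aromatic c, 3 neighbours → 0 H
  atom 7: C, bond orders sum to 4 (valence 4) → 0 H
  atom 8: N, bond orders sum to 3 (valence 3) → 0 H
  atom 9: aromatic c, 2 neighbours → 1 H
  atom 10: aromatic c, 3 neighbours → 0 H
  atom 11: aromatic n, 2 neighbours → 0 H
  atom 12: O, bond orders sum to 1 (valence 2) → 1 H
Totals → C:8, H:6, N:2, O:2.
In Hill order: C8H6N2O2.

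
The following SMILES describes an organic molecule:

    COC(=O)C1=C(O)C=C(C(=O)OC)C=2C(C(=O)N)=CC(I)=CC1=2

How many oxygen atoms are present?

6

Scan the SMILES for O atoms (remember two-letter symbols like Cl and Br are single atoms).
Oxygen count: 6.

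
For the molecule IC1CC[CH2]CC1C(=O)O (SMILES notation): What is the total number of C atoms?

Count every carbon token in the SMILES (each C, including those in ring-closure positions and inside branches).
Carbon count: 7.

7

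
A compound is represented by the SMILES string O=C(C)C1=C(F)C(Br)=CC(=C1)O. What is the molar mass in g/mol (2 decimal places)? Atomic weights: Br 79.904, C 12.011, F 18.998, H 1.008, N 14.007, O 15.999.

First, the molecular formula is C8H6BrFO2 (counting implicit H from valence).
  Br: 1 × 79.904 = 79.904
  C: 8 × 12.011 = 96.088
  F: 1 × 18.998 = 18.998
  H: 6 × 1.008 = 6.048
  O: 2 × 15.999 = 31.998
Sum: 1×79.904 + 8×12.011 + 1×18.998 + 6×1.008 + 2×15.999 = 233.036 → 233.04 g/mol.

233.04 g/mol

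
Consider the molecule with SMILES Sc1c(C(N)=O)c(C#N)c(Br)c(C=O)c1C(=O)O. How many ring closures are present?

1

In SMILES, each pair of matching ring-closure digits denotes one ring-closing bond; the number of such bonds equals the number of independent rings.
Ring-closure bonds here: 1.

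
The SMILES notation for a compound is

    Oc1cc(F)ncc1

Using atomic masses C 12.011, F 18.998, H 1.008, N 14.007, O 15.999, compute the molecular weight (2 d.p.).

First, the molecular formula is C5H4FNO (counting implicit H from valence).
  C: 5 × 12.011 = 60.055
  F: 1 × 18.998 = 18.998
  H: 4 × 1.008 = 4.032
  N: 1 × 14.007 = 14.007
  O: 1 × 15.999 = 15.999
Sum: 5×12.011 + 1×18.998 + 4×1.008 + 1×14.007 + 1×15.999 = 113.091 → 113.09 g/mol.

113.09 g/mol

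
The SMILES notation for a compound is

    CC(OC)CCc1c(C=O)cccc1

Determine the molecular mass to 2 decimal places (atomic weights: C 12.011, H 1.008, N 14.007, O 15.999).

First, the molecular formula is C12H16O2 (counting implicit H from valence).
  C: 12 × 12.011 = 144.132
  H: 16 × 1.008 = 16.128
  O: 2 × 15.999 = 31.998
Sum: 12×12.011 + 16×1.008 + 2×15.999 = 192.258 → 192.26 g/mol.

192.26 g/mol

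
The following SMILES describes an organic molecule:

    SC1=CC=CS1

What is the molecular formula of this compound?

C4H4S2

Walk through each heavy atom and fill implicit hydrogens from standard valence (C 4, N 3, O 2, S 2, halogen 1):
  atom 1: S, bond orders sum to 1 (valence 2) → 1 H
  atom 2: C, bond orders sum to 4 (valence 4) → 0 H
  atom 3: C, bond orders sum to 3 (valence 4) → 1 H
  atom 4: C, bond orders sum to 3 (valence 4) → 1 H
  atom 5: C, bond orders sum to 3 (valence 4) → 1 H
  atom 6: S, bond orders sum to 2 (valence 2) → 0 H
Totals → C:4, H:4, S:2.
In Hill order: C4H4S2.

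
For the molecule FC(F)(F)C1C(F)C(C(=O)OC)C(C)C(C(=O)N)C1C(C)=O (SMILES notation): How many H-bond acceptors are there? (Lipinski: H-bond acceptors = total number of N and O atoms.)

5

N atoms: 1; O atoms: 4.
Lipinski HBA = 1 + 4 = 5.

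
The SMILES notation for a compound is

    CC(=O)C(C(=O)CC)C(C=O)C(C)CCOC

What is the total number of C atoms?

Count every carbon token in the SMILES (each C, including those in ring-closure positions and inside branches).
Carbon count: 13.

13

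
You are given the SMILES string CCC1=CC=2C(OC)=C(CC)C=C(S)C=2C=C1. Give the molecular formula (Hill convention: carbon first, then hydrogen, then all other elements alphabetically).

C15H18OS

Walk through each heavy atom and fill implicit hydrogens from standard valence (C 4, N 3, O 2, S 2, halogen 1):
  atom 1: C, bond orders sum to 1 (valence 4) → 3 H
  atom 2: C, bond orders sum to 2 (valence 4) → 2 H
  atom 3: C, bond orders sum to 4 (valence 4) → 0 H
  atom 4: C, bond orders sum to 3 (valence 4) → 1 H
  atom 5: C, bond orders sum to 4 (valence 4) → 0 H
  atom 6: C, bond orders sum to 4 (valence 4) → 0 H
  atom 7: O, bond orders sum to 2 (valence 2) → 0 H
  atom 8: C, bond orders sum to 1 (valence 4) → 3 H
  atom 9: C, bond orders sum to 4 (valence 4) → 0 H
  atom 10: C, bond orders sum to 2 (valence 4) → 2 H
  atom 11: C, bond orders sum to 1 (valence 4) → 3 H
  atom 12: C, bond orders sum to 3 (valence 4) → 1 H
  atom 13: C, bond orders sum to 4 (valence 4) → 0 H
  atom 14: S, bond orders sum to 1 (valence 2) → 1 H
  atom 15: C, bond orders sum to 4 (valence 4) → 0 H
  atom 16: C, bond orders sum to 3 (valence 4) → 1 H
  atom 17: C, bond orders sum to 3 (valence 4) → 1 H
Totals → C:15, H:18, O:1, S:1.
In Hill order: C15H18OS.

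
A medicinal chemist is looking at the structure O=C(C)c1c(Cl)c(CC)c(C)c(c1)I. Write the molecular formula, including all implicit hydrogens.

Walk through each heavy atom and fill implicit hydrogens from standard valence (C 4, N 3, O 2, S 2, halogen 1); for lowercase aromatic atoms, an aromatic c carries 1 H when it has two neighbours and 0 H with three, and aromatic n carries 0 H:
  atom 1: O, bond orders sum to 2 (valence 2) → 0 H
  atom 2: C, bond orders sum to 4 (valence 4) → 0 H
  atom 3: C, bond orders sum to 1 (valence 4) → 3 H
  atom 4: aromatic c, 3 neighbours → 0 H
  atom 5: aromatic c, 3 neighbours → 0 H
  atom 6: Cl (halogen, monovalent) → 0 H
  atom 7: aromatic c, 3 neighbours → 0 H
  atom 8: C, bond orders sum to 2 (valence 4) → 2 H
  atom 9: C, bond orders sum to 1 (valence 4) → 3 H
  atom 10: aromatic c, 3 neighbours → 0 H
  atom 11: C, bond orders sum to 1 (valence 4) → 3 H
  atom 12: aromatic c, 3 neighbours → 0 H
  atom 13: aromatic c, 2 neighbours → 1 H
  atom 14: I (halogen, monovalent) → 0 H
Totals → C:11, H:12, Cl:1, I:1, O:1.
In Hill order: C11H12ClIO.

C11H12ClIO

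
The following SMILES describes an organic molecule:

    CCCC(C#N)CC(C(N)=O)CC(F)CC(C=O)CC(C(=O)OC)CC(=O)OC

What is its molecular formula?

Walk through each heavy atom and fill implicit hydrogens from standard valence (C 4, N 3, O 2, S 2, halogen 1):
  atom 1: C, bond orders sum to 1 (valence 4) → 3 H
  atom 2: C, bond orders sum to 2 (valence 4) → 2 H
  atom 3: C, bond orders sum to 2 (valence 4) → 2 H
  atom 4: C, bond orders sum to 3 (valence 4) → 1 H
  atom 5: C, bond orders sum to 4 (valence 4) → 0 H
  atom 6: N, bond orders sum to 3 (valence 3) → 0 H
  atom 7: C, bond orders sum to 2 (valence 4) → 2 H
  atom 8: C, bond orders sum to 3 (valence 4) → 1 H
  atom 9: C, bond orders sum to 4 (valence 4) → 0 H
  atom 10: N, bond orders sum to 1 (valence 3) → 2 H
  atom 11: O, bond orders sum to 2 (valence 2) → 0 H
  atom 12: C, bond orders sum to 2 (valence 4) → 2 H
  atom 13: C, bond orders sum to 3 (valence 4) → 1 H
  atom 14: F (halogen, monovalent) → 0 H
  atom 15: C, bond orders sum to 2 (valence 4) → 2 H
  atom 16: C, bond orders sum to 3 (valence 4) → 1 H
  atom 17: C, bond orders sum to 3 (valence 4) → 1 H
  atom 18: O, bond orders sum to 2 (valence 2) → 0 H
  atom 19: C, bond orders sum to 2 (valence 4) → 2 H
  atom 20: C, bond orders sum to 3 (valence 4) → 1 H
  atom 21: C, bond orders sum to 4 (valence 4) → 0 H
  atom 22: O, bond orders sum to 2 (valence 2) → 0 H
  atom 23: O, bond orders sum to 2 (valence 2) → 0 H
  atom 24: C, bond orders sum to 1 (valence 4) → 3 H
  atom 25: C, bond orders sum to 2 (valence 4) → 2 H
  atom 26: C, bond orders sum to 4 (valence 4) → 0 H
  atom 27: O, bond orders sum to 2 (valence 2) → 0 H
  atom 28: O, bond orders sum to 2 (valence 2) → 0 H
  atom 29: C, bond orders sum to 1 (valence 4) → 3 H
Totals → C:20, H:31, F:1, N:2, O:6.

C20H31FN2O6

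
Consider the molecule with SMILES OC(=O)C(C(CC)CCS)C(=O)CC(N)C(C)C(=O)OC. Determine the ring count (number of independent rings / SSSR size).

0

In SMILES, each pair of matching ring-closure digits denotes one ring-closing bond; the number of such bonds equals the number of independent rings.
Ring-closure bonds here: 0.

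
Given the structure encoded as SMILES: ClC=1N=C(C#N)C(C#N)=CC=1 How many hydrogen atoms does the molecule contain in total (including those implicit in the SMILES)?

Walk through each heavy atom and fill implicit hydrogens from standard valence (C 4, N 3, O 2, S 2, halogen 1):
  atom 1: Cl (halogen, monovalent) → 0 H
  atom 2: C, bond orders sum to 4 (valence 4) → 0 H
  atom 3: N, bond orders sum to 3 (valence 3) → 0 H
  atom 4: C, bond orders sum to 4 (valence 4) → 0 H
  atom 5: C, bond orders sum to 4 (valence 4) → 0 H
  atom 6: N, bond orders sum to 3 (valence 3) → 0 H
  atom 7: C, bond orders sum to 4 (valence 4) → 0 H
  atom 8: C, bond orders sum to 4 (valence 4) → 0 H
  atom 9: N, bond orders sum to 3 (valence 3) → 0 H
  atom 10: C, bond orders sum to 3 (valence 4) → 1 H
  atom 11: C, bond orders sum to 3 (valence 4) → 1 H
Total hydrogens: 2.

2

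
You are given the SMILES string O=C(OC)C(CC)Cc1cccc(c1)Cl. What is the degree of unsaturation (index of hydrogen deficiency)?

Molecular formula: C12H15ClO2.
DoU = (2C + 2 + N − H − X) / 2, where X is the halogen count and O/S are ignored.
    = (2·12 + 2 + 0 − 15 − 1) / 2 = 10 / 2 = 5.

5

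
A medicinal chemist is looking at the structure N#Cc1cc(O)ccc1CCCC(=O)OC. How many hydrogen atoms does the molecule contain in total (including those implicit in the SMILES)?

13

Walk through each heavy atom and fill implicit hydrogens from standard valence (C 4, N 3, O 2, S 2, halogen 1); for lowercase aromatic atoms, an aromatic c carries 1 H when it has two neighbours and 0 H with three, and aromatic n carries 0 H:
  atom 1: N, bond orders sum to 3 (valence 3) → 0 H
  atom 2: C, bond orders sum to 4 (valence 4) → 0 H
  atom 3: aromatic c, 3 neighbours → 0 H
  atom 4: aromatic c, 2 neighbours → 1 H
  atom 5: aromatic c, 3 neighbours → 0 H
  atom 6: O, bond orders sum to 1 (valence 2) → 1 H
  atom 7: aromatic c, 2 neighbours → 1 H
  atom 8: aromatic c, 2 neighbours → 1 H
  atom 9: aromatic c, 3 neighbours → 0 H
  atom 10: C, bond orders sum to 2 (valence 4) → 2 H
  atom 11: C, bond orders sum to 2 (valence 4) → 2 H
  atom 12: C, bond orders sum to 2 (valence 4) → 2 H
  atom 13: C, bond orders sum to 4 (valence 4) → 0 H
  atom 14: O, bond orders sum to 2 (valence 2) → 0 H
  atom 15: O, bond orders sum to 2 (valence 2) → 0 H
  atom 16: C, bond orders sum to 1 (valence 4) → 3 H
Total hydrogens: 13.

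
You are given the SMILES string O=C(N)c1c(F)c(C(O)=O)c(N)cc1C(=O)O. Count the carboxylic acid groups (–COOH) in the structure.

2

The carboxylic acid motif appears at heavy-atom positions 8, 15 in the SMILES.
Other groups present: 1 amide, 1 primary amine.
Carboxylic acid count: 2.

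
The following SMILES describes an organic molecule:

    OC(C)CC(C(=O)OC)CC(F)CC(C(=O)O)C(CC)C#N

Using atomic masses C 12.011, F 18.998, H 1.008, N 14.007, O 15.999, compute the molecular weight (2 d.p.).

317.36 g/mol

First, the molecular formula is C15H24FNO5 (counting implicit H from valence).
  C: 15 × 12.011 = 180.165
  F: 1 × 18.998 = 18.998
  H: 24 × 1.008 = 24.192
  N: 1 × 14.007 = 14.007
  O: 5 × 15.999 = 79.995
Sum: 15×12.011 + 1×18.998 + 24×1.008 + 1×14.007 + 5×15.999 = 317.357 → 317.36 g/mol.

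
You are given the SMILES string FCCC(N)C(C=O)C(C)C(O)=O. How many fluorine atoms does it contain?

Scan the SMILES for F atoms (remember two-letter symbols like Cl and Br are single atoms).
Fluorine count: 1.

1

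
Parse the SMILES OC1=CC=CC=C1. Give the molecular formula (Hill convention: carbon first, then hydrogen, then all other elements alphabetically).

Walk through each heavy atom and fill implicit hydrogens from standard valence (C 4, N 3, O 2, S 2, halogen 1):
  atom 1: O, bond orders sum to 1 (valence 2) → 1 H
  atom 2: C, bond orders sum to 4 (valence 4) → 0 H
  atom 3: C, bond orders sum to 3 (valence 4) → 1 H
  atom 4: C, bond orders sum to 3 (valence 4) → 1 H
  atom 5: C, bond orders sum to 3 (valence 4) → 1 H
  atom 6: C, bond orders sum to 3 (valence 4) → 1 H
  atom 7: C, bond orders sum to 3 (valence 4) → 1 H
Totals → C:6, H:6, O:1.
In Hill order: C6H6O.

C6H6O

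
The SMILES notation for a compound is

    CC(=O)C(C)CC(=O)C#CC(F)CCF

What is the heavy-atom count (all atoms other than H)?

Every atom symbol written in the SMILES (organic subset) is one heavy atom; implicit H are not written.
Heavy atoms by element → C:11, F:2, O:2.
Total: 15.

15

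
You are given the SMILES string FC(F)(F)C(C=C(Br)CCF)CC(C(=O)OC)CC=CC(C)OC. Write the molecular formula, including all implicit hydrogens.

C16H23BrF4O3

Walk through each heavy atom and fill implicit hydrogens from standard valence (C 4, N 3, O 2, S 2, halogen 1):
  atom 1: F (halogen, monovalent) → 0 H
  atom 2: C, bond orders sum to 4 (valence 4) → 0 H
  atom 3: F (halogen, monovalent) → 0 H
  atom 4: F (halogen, monovalent) → 0 H
  atom 5: C, bond orders sum to 3 (valence 4) → 1 H
  atom 6: C, bond orders sum to 3 (valence 4) → 1 H
  atom 7: C, bond orders sum to 4 (valence 4) → 0 H
  atom 8: Br (halogen, monovalent) → 0 H
  atom 9: C, bond orders sum to 2 (valence 4) → 2 H
  atom 10: C, bond orders sum to 2 (valence 4) → 2 H
  atom 11: F (halogen, monovalent) → 0 H
  atom 12: C, bond orders sum to 2 (valence 4) → 2 H
  atom 13: C, bond orders sum to 3 (valence 4) → 1 H
  atom 14: C, bond orders sum to 4 (valence 4) → 0 H
  atom 15: O, bond orders sum to 2 (valence 2) → 0 H
  atom 16: O, bond orders sum to 2 (valence 2) → 0 H
  atom 17: C, bond orders sum to 1 (valence 4) → 3 H
  atom 18: C, bond orders sum to 2 (valence 4) → 2 H
  atom 19: C, bond orders sum to 3 (valence 4) → 1 H
  atom 20: C, bond orders sum to 3 (valence 4) → 1 H
  atom 21: C, bond orders sum to 3 (valence 4) → 1 H
  atom 22: C, bond orders sum to 1 (valence 4) → 3 H
  atom 23: O, bond orders sum to 2 (valence 2) → 0 H
  atom 24: C, bond orders sum to 1 (valence 4) → 3 H
Totals → C:16, H:23, Br:1, F:4, O:3.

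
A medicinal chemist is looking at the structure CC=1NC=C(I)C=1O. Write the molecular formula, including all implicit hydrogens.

Walk through each heavy atom and fill implicit hydrogens from standard valence (C 4, N 3, O 2, S 2, halogen 1):
  atom 1: C, bond orders sum to 1 (valence 4) → 3 H
  atom 2: C, bond orders sum to 4 (valence 4) → 0 H
  atom 3: N, bond orders sum to 2 (valence 3) → 1 H
  atom 4: C, bond orders sum to 3 (valence 4) → 1 H
  atom 5: C, bond orders sum to 4 (valence 4) → 0 H
  atom 6: I (halogen, monovalent) → 0 H
  atom 7: C, bond orders sum to 4 (valence 4) → 0 H
  atom 8: O, bond orders sum to 1 (valence 2) → 1 H
Totals → C:5, H:6, I:1, N:1, O:1.

C5H6INO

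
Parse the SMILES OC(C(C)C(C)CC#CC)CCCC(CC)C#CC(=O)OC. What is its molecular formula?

C19H30O3

Walk through each heavy atom and fill implicit hydrogens from standard valence (C 4, N 3, O 2, S 2, halogen 1):
  atom 1: O, bond orders sum to 1 (valence 2) → 1 H
  atom 2: C, bond orders sum to 3 (valence 4) → 1 H
  atom 3: C, bond orders sum to 3 (valence 4) → 1 H
  atom 4: C, bond orders sum to 1 (valence 4) → 3 H
  atom 5: C, bond orders sum to 3 (valence 4) → 1 H
  atom 6: C, bond orders sum to 1 (valence 4) → 3 H
  atom 7: C, bond orders sum to 2 (valence 4) → 2 H
  atom 8: C, bond orders sum to 4 (valence 4) → 0 H
  atom 9: C, bond orders sum to 4 (valence 4) → 0 H
  atom 10: C, bond orders sum to 1 (valence 4) → 3 H
  atom 11: C, bond orders sum to 2 (valence 4) → 2 H
  atom 12: C, bond orders sum to 2 (valence 4) → 2 H
  atom 13: C, bond orders sum to 2 (valence 4) → 2 H
  atom 14: C, bond orders sum to 3 (valence 4) → 1 H
  atom 15: C, bond orders sum to 2 (valence 4) → 2 H
  atom 16: C, bond orders sum to 1 (valence 4) → 3 H
  atom 17: C, bond orders sum to 4 (valence 4) → 0 H
  atom 18: C, bond orders sum to 4 (valence 4) → 0 H
  atom 19: C, bond orders sum to 4 (valence 4) → 0 H
  atom 20: O, bond orders sum to 2 (valence 2) → 0 H
  atom 21: O, bond orders sum to 2 (valence 2) → 0 H
  atom 22: C, bond orders sum to 1 (valence 4) → 3 H
Totals → C:19, H:30, O:3.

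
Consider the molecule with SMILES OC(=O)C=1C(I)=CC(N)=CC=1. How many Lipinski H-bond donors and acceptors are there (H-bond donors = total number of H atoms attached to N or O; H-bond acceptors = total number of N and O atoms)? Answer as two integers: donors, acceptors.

Donors: find every N or O and count the H atoms it carries.
  atom 1 (O): bond orders sum to 1 → 1 H
  atom 3 (O): bond orders sum to 2 → 0 H
  atom 9 (N): bond orders sum to 1 → 2 H
Lipinski HBD = 3.
Acceptors: N atoms = 1, O atoms = 2 → HBA = 3.

3, 3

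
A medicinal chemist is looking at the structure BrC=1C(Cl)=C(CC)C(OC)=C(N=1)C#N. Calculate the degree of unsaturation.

6

Degree of unsaturation = (number of rings) + (number of π bonds).
Ring closures in the SMILES: 1.
π bonds: 3 double bonds (each 1 DoU), 1 triple bond (each 2 DoU) → 5 DoU from unsaturation.
Total DoU = 1 + 5 = 6.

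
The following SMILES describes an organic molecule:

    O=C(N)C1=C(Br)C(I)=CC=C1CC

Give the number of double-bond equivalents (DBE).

Molecular formula: C9H9BrINO.
DoU = (2C + 2 + N − H − X) / 2, where X is the halogen count and O/S are ignored.
    = (2·9 + 2 + 1 − 9 − 2) / 2 = 10 / 2 = 5.

5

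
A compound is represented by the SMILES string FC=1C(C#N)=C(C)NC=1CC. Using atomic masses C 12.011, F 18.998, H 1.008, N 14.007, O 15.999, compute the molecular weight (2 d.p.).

152.17 g/mol

First, the molecular formula is C8H9FN2 (counting implicit H from valence).
  C: 8 × 12.011 = 96.088
  F: 1 × 18.998 = 18.998
  H: 9 × 1.008 = 9.072
  N: 2 × 14.007 = 28.014
Sum: 8×12.011 + 1×18.998 + 9×1.008 + 2×14.007 = 152.172 → 152.17 g/mol.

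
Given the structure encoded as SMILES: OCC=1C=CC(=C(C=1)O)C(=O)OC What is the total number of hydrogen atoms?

Walk through each heavy atom and fill implicit hydrogens from standard valence (C 4, N 3, O 2, S 2, halogen 1):
  atom 1: O, bond orders sum to 1 (valence 2) → 1 H
  atom 2: C, bond orders sum to 2 (valence 4) → 2 H
  atom 3: C, bond orders sum to 4 (valence 4) → 0 H
  atom 4: C, bond orders sum to 3 (valence 4) → 1 H
  atom 5: C, bond orders sum to 3 (valence 4) → 1 H
  atom 6: C, bond orders sum to 4 (valence 4) → 0 H
  atom 7: C, bond orders sum to 4 (valence 4) → 0 H
  atom 8: C, bond orders sum to 3 (valence 4) → 1 H
  atom 9: O, bond orders sum to 1 (valence 2) → 1 H
  atom 10: C, bond orders sum to 4 (valence 4) → 0 H
  atom 11: O, bond orders sum to 2 (valence 2) → 0 H
  atom 12: O, bond orders sum to 2 (valence 2) → 0 H
  atom 13: C, bond orders sum to 1 (valence 4) → 3 H
Total hydrogens: 10.

10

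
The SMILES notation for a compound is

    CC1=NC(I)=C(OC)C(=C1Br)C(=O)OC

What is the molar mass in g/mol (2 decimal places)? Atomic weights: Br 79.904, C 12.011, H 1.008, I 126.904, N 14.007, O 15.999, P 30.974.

385.98 g/mol

First, the molecular formula is C9H9BrINO3 (counting implicit H from valence).
  Br: 1 × 79.904 = 79.904
  C: 9 × 12.011 = 108.099
  H: 9 × 1.008 = 9.072
  I: 1 × 126.904 = 126.904
  N: 1 × 14.007 = 14.007
  O: 3 × 15.999 = 47.997
Sum: 1×79.904 + 9×12.011 + 9×1.008 + 1×126.904 + 1×14.007 + 3×15.999 = 385.983 → 385.98 g/mol.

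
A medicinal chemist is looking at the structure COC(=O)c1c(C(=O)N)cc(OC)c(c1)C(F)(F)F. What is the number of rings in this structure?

In SMILES, each pair of matching ring-closure digits denotes one ring-closing bond; the number of such bonds equals the number of independent rings.
Ring-closure bonds here: 1.

1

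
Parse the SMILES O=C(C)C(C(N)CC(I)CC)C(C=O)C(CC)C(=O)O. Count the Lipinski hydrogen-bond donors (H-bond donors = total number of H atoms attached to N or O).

3

Donors: find every N or O and count the H atoms it carries.
  atom 1 (O): bond orders sum to 2 → 0 H
  atom 6 (N): bond orders sum to 1 → 2 H
  atom 14 (O): bond orders sum to 2 → 0 H
  atom 19 (O): bond orders sum to 2 → 0 H
  atom 20 (O): bond orders sum to 1 → 1 H
Lipinski HBD = 3.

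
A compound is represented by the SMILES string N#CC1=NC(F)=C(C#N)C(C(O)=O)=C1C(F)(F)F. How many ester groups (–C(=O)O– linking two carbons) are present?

Scan the SMILES for the ester motif — none present.
Groups that are present: 1 carboxylic acid, 2 nitrile.

0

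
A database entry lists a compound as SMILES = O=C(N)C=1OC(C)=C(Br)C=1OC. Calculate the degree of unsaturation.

4

Molecular formula: C7H8BrNO3.
DoU = (2C + 2 + N − H − X) / 2, where X is the halogen count and O/S are ignored.
    = (2·7 + 2 + 1 − 8 − 1) / 2 = 8 / 2 = 4.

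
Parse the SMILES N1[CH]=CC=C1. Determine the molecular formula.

C4H5N

Walk through each heavy atom and fill implicit hydrogens from standard valence (C 4, N 3, O 2, S 2, halogen 1):
  atom 1: N, bond orders sum to 2 (valence 3) → 1 H
  atom 2: C with explicit H count 1
  atom 3: C, bond orders sum to 3 (valence 4) → 1 H
  atom 4: C, bond orders sum to 3 (valence 4) → 1 H
  atom 5: C, bond orders sum to 3 (valence 4) → 1 H
Totals → C:4, H:5, N:1.
In Hill order: C4H5N.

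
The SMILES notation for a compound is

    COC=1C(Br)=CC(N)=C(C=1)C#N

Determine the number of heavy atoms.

Every atom symbol written in the SMILES (organic subset) is one heavy atom; implicit H are not written.
Heavy atoms by element → Br:1, C:8, N:2, O:1.
Total: 12.

12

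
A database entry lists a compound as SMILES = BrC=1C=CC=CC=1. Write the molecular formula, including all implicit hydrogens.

C6H5Br

Walk through each heavy atom and fill implicit hydrogens from standard valence (C 4, N 3, O 2, S 2, halogen 1):
  atom 1: Br (halogen, monovalent) → 0 H
  atom 2: C, bond orders sum to 4 (valence 4) → 0 H
  atom 3: C, bond orders sum to 3 (valence 4) → 1 H
  atom 4: C, bond orders sum to 3 (valence 4) → 1 H
  atom 5: C, bond orders sum to 3 (valence 4) → 1 H
  atom 6: C, bond orders sum to 3 (valence 4) → 1 H
  atom 7: C, bond orders sum to 3 (valence 4) → 1 H
Totals → C:6, H:5, Br:1.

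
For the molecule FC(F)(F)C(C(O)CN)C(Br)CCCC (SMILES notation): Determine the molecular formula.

C9H17BrF3NO

Walk through each heavy atom and fill implicit hydrogens from standard valence (C 4, N 3, O 2, S 2, halogen 1):
  atom 1: F (halogen, monovalent) → 0 H
  atom 2: C, bond orders sum to 4 (valence 4) → 0 H
  atom 3: F (halogen, monovalent) → 0 H
  atom 4: F (halogen, monovalent) → 0 H
  atom 5: C, bond orders sum to 3 (valence 4) → 1 H
  atom 6: C, bond orders sum to 3 (valence 4) → 1 H
  atom 7: O, bond orders sum to 1 (valence 2) → 1 H
  atom 8: C, bond orders sum to 2 (valence 4) → 2 H
  atom 9: N, bond orders sum to 1 (valence 3) → 2 H
  atom 10: C, bond orders sum to 3 (valence 4) → 1 H
  atom 11: Br (halogen, monovalent) → 0 H
  atom 12: C, bond orders sum to 2 (valence 4) → 2 H
  atom 13: C, bond orders sum to 2 (valence 4) → 2 H
  atom 14: C, bond orders sum to 2 (valence 4) → 2 H
  atom 15: C, bond orders sum to 1 (valence 4) → 3 H
Totals → C:9, H:17, Br:1, F:3, N:1, O:1.
In Hill order: C9H17BrF3NO.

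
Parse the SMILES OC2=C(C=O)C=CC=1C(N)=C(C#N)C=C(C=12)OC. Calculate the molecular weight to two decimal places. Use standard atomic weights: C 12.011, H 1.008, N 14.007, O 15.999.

First, the molecular formula is C13H10N2O3 (counting implicit H from valence).
  C: 13 × 12.011 = 156.143
  H: 10 × 1.008 = 10.080
  N: 2 × 14.007 = 28.014
  O: 3 × 15.999 = 47.997
Sum: 13×12.011 + 10×1.008 + 2×14.007 + 3×15.999 = 242.234 → 242.23 g/mol.

242.23 g/mol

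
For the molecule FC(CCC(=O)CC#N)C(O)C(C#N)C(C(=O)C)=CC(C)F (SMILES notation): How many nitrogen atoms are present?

2

Scan the SMILES for N atoms (remember two-letter symbols like Cl and Br are single atoms).
Nitrogen count: 2.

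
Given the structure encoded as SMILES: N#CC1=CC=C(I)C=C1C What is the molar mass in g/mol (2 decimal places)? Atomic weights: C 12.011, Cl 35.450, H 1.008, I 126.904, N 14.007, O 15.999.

First, the molecular formula is C8H6IN (counting implicit H from valence).
  C: 8 × 12.011 = 96.088
  H: 6 × 1.008 = 6.048
  I: 1 × 126.904 = 126.904
  N: 1 × 14.007 = 14.007
Sum: 8×12.011 + 6×1.008 + 1×126.904 + 1×14.007 = 243.047 → 243.05 g/mol.

243.05 g/mol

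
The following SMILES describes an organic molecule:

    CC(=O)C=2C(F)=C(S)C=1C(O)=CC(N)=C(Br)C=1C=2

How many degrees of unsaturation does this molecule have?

Degree of unsaturation = (number of rings) + (number of π bonds).
Ring closures in the SMILES: 2.
π bonds: 6 double bonds (each 1 DoU) → 6 DoU from unsaturation.
Total DoU = 2 + 6 = 8.

8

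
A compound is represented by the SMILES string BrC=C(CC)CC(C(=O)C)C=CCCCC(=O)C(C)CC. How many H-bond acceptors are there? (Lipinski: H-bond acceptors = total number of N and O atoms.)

2

N atoms: 0; O atoms: 2.
Lipinski HBA = 0 + 2 = 2.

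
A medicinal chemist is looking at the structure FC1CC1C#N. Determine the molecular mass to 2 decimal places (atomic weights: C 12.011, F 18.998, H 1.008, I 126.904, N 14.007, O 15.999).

85.08 g/mol

First, the molecular formula is C4H4FN (counting implicit H from valence).
  C: 4 × 12.011 = 48.044
  F: 1 × 18.998 = 18.998
  H: 4 × 1.008 = 4.032
  N: 1 × 14.007 = 14.007
Sum: 4×12.011 + 1×18.998 + 4×1.008 + 1×14.007 = 85.081 → 85.08 g/mol.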